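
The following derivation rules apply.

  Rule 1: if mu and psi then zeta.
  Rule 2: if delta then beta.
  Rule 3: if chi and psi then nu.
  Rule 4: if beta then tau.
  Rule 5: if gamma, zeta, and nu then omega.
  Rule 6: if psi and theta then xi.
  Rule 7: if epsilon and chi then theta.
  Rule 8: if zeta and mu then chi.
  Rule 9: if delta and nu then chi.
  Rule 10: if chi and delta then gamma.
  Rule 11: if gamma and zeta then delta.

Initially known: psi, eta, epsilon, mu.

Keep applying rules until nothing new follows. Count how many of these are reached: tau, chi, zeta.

From mu and psi, Rule 1 gives zeta.
From zeta and mu, Rule 8 gives chi.
tau would need beta (Rule 4), but beta is never established.
chi: reached.
zeta: reached.
Reached: chi and zeta — 2 of the 3.

2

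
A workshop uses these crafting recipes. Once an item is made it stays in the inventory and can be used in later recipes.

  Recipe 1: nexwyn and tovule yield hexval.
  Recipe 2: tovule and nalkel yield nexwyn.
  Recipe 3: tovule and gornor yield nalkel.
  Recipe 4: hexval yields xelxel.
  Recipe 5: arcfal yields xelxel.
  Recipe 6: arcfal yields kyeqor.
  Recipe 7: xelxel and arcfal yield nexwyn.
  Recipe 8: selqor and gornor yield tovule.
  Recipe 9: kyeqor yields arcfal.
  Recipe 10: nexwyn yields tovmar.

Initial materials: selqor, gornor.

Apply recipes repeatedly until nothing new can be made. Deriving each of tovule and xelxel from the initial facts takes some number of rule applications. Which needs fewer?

tovule

tovule: Using Recipe 8, selqor and gornor make tovule. [1 rule application]
xelxel: selqor and gornor → tovule (Recipe 8). Using Recipe 3, tovule and gornor make nalkel. tovule and nalkel → nexwyn (Recipe 2). nexwyn and tovule → hexval (Recipe 1). Using Recipe 4, hexval makes xelxel. [5 rule applications]
tovule needs fewer.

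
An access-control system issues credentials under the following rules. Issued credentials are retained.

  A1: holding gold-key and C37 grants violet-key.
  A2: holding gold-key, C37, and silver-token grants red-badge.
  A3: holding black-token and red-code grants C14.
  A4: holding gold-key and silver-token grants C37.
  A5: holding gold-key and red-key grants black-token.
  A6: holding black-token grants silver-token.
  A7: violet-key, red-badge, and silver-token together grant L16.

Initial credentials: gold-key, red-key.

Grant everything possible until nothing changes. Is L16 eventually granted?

Holding gold-key and red-key grants black-token (A5).
Holding black-token grants silver-token (A6).
Holding gold-key and silver-token grants C37 (A4).
Holding gold-key, C37, and silver-token grants red-badge (A2).
Holding gold-key and C37 grants violet-key (A1).
Holding violet-key, red-badge, and silver-token grants L16 (A7).

Yes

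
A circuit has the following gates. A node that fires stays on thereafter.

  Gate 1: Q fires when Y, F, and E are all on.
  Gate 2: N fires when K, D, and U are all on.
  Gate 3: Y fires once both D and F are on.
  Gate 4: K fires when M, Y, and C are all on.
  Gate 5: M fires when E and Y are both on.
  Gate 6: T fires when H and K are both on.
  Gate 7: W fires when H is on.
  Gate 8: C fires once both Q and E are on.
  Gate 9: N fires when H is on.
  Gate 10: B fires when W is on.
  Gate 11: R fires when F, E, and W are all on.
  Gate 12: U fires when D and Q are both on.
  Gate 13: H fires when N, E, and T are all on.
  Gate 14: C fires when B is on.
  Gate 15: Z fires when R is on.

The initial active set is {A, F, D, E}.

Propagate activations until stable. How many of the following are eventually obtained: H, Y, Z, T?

D and F are on, so Y fires (Gate 3).
H would need N, E, and T (Gate 13), but T never turns on.
Y: reached.
Z would need R (Gate 15), but R never turns on.
T would need H and K (Gate 6), but H never turns on.
Reached: Y — 1 of the 4.

1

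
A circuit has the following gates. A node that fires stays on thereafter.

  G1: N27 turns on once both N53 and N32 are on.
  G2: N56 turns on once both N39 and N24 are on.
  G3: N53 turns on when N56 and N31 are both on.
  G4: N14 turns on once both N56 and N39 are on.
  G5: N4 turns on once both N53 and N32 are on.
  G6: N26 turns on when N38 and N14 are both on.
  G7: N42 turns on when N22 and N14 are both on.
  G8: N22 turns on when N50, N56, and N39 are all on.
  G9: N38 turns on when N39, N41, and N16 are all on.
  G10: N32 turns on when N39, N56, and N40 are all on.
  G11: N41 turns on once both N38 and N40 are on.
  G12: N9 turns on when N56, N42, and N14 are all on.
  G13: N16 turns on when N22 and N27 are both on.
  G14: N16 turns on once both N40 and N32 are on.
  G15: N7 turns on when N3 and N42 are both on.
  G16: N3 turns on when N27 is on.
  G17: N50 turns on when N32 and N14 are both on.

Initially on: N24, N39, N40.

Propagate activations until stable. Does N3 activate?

N3 would need N27 (G16), but N27 never turns on.

No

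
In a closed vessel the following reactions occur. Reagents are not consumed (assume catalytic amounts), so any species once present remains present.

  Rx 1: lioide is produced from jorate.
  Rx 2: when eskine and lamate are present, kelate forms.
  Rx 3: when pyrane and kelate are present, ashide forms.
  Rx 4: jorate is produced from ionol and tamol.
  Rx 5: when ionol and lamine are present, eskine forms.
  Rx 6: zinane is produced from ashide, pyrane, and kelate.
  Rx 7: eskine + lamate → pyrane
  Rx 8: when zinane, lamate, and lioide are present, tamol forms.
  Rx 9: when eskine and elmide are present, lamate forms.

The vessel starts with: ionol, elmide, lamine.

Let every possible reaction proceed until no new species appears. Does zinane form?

ionol and lamine present → eskine forms (Rx 5).
eskine and elmide present → lamate forms (Rx 9).
eskine and lamate present → pyrane forms (Rx 7).
eskine and lamate present → kelate forms (Rx 2).
pyrane and kelate present → ashide forms (Rx 3).
ashide, pyrane, and kelate present → zinane forms (Rx 6).

Yes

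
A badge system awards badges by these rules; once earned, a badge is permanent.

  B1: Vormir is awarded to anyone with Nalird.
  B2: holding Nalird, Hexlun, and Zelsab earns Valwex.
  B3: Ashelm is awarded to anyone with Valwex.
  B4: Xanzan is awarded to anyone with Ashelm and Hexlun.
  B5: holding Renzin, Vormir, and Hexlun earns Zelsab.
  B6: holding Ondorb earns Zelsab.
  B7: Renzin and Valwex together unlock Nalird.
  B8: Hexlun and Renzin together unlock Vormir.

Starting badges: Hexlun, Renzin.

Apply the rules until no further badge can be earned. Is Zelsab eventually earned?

Yes

With Hexlun and Renzin, Vormir is earned (B8).
With Renzin, Vormir, and Hexlun, Zelsab is earned (B5).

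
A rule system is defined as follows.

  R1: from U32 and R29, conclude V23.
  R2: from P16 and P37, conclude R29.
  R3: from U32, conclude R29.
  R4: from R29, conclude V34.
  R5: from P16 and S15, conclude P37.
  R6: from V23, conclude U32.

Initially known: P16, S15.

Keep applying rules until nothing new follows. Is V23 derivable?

No

V23 would need U32 and R29 (R1), but U32 is never established.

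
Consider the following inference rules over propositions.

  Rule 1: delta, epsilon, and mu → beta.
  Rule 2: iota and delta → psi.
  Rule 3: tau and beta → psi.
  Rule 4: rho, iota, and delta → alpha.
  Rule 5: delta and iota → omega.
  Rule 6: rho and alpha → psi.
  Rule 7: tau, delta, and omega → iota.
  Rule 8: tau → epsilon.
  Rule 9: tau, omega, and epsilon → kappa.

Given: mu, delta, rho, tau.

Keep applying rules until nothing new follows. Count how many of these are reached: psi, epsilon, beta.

3

tau holds, so epsilon follows (Rule 8).
From delta, epsilon, and mu, Rule 1 gives beta.
From tau and beta, Rule 3 gives psi.
psi: reached.
epsilon: reached.
beta: reached.
All 3 are reached.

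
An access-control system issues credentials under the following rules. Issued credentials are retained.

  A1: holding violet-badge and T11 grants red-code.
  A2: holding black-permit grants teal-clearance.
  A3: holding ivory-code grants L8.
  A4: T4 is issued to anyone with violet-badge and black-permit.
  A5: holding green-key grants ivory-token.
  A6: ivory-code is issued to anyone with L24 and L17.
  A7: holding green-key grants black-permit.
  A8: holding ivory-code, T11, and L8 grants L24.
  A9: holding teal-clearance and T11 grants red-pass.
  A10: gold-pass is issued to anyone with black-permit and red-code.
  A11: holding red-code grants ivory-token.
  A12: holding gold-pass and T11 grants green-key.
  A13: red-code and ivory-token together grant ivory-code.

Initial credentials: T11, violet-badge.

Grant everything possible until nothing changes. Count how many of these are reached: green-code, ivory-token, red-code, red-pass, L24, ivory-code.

Holding violet-badge and T11 grants red-code (A1).
Holding red-code grants ivory-token (A11).
Holding red-code and ivory-token grants ivory-code (A13).
Holding ivory-code grants L8 (A3).
Holding ivory-code, T11, and L8 grants L24 (A8).
No rule produces green-code, and it is not given.
ivory-token: reached.
red-code: reached.
red-pass would need teal-clearance and T11 (A9), but teal-clearance is never granted.
L24: reached.
ivory-code: reached.
Reached: ivory-token, red-code, L24, and ivory-code — 4 of the 6.

4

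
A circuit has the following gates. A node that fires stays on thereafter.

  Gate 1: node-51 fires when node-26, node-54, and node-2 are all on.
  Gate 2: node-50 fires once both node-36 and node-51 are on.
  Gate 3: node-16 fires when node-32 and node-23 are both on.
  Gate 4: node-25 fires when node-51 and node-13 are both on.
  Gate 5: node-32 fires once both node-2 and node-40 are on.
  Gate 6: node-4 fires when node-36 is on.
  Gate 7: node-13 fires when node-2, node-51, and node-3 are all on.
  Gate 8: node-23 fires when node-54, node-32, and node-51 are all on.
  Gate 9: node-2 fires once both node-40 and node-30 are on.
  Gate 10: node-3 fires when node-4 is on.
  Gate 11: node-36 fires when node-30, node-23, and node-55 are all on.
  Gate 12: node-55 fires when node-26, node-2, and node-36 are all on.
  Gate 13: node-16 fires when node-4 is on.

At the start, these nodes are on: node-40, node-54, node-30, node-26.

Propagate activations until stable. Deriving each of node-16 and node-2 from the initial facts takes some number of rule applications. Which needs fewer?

node-2: node-40 and node-30 are on, so node-2 fires (Gate 9). [1 rule application]
node-16: node-40 and node-30 are on, so node-2 fires (Gate 9). Gate 1: node-26, node-54, and node-2 on → node-51 on. Gate 5: node-2 and node-40 on → node-32 on. Gate 8: node-54, node-32, and node-51 on → node-23 on. node-32 and node-23 are on, so node-16 fires (Gate 3). [5 rule applications]
node-2 needs fewer.

node-2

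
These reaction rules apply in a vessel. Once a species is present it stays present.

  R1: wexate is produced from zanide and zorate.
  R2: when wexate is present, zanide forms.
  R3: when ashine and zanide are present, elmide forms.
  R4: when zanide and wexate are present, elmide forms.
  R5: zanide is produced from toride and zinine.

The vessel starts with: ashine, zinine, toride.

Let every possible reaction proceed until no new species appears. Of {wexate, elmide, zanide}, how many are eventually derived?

toride and zinine present → zanide forms (R5).
ashine and zanide present → elmide forms (R3).
wexate would need zanide and zorate (R1), but zorate never forms.
elmide: reached.
zanide: reached.
Reached: elmide and zanide — 2 of the 3.

2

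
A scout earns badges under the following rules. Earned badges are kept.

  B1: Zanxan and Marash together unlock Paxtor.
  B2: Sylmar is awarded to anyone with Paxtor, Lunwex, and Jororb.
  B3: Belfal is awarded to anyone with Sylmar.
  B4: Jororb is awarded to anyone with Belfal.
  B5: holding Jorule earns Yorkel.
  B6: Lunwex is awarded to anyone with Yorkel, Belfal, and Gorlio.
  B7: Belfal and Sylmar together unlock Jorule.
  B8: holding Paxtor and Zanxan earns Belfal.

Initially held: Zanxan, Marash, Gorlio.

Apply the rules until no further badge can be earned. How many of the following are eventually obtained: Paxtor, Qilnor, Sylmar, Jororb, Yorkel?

2

With Zanxan and Marash, Paxtor is earned (B1).
With Paxtor and Zanxan, Belfal is earned (B8).
With Belfal, Jororb is earned (B4).
Paxtor: reached.
No rule produces Qilnor, and it is not given.
Sylmar would need Paxtor, Lunwex, and Jororb (B2), but Lunwex is never earned.
Jororb: reached.
Yorkel would need Jorule (B5), but Jorule is never earned.
Reached: Paxtor and Jororb — 2 of the 5.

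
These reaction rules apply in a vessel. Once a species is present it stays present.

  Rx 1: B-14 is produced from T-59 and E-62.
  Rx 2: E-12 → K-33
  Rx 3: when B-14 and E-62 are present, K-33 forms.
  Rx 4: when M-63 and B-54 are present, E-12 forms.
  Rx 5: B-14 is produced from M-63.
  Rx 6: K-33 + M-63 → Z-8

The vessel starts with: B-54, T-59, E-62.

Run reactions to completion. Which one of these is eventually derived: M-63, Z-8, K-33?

K-33

T-59 and E-62 present → B-14 forms (Rx 1).
B-14 and E-62 present → K-33 forms (Rx 3).
No rule produces M-63, and it is not given. Z-8 would need K-33 and M-63 (Rx 6), but M-63 never forms.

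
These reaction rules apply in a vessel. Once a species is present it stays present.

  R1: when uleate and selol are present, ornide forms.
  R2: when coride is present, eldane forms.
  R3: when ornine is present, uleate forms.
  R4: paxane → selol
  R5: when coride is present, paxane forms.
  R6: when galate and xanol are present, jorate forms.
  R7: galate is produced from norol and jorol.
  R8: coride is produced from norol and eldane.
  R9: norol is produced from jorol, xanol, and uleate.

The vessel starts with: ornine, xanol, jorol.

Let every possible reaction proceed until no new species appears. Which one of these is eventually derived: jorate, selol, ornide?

ornine present → uleate forms (R3).
jorol, xanol, and uleate present → norol forms (R9).
norol and jorol present → galate forms (R7).
galate and xanol present → jorate forms (R6).
selol would need paxane (R4), but paxane never forms. ornide would need uleate and selol (R1), but selol never forms.

jorate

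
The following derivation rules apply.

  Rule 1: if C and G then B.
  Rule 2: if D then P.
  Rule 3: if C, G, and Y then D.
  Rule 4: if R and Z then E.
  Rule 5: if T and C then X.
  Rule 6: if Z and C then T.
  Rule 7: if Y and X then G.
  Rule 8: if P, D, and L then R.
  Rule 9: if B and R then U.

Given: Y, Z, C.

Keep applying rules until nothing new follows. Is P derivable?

Z and C hold, so T follows (Rule 6).
From T and C, Rule 5 gives X.
Y and X hold, so G follows (Rule 7).
C, G, and Y hold, so D follows (Rule 3).
D holds, so P follows (Rule 2).

Yes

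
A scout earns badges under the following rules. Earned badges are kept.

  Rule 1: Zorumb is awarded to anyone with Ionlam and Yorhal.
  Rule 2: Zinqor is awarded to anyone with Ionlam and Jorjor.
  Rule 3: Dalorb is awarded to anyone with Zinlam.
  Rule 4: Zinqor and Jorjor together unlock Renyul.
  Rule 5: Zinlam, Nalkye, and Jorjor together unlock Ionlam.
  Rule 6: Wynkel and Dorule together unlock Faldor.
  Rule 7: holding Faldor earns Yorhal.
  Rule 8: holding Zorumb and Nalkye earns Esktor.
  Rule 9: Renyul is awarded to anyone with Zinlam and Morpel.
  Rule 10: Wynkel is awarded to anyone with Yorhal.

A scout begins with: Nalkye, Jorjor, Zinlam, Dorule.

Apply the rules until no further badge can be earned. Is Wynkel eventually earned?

Wynkel would need Yorhal (Rule 10), but Yorhal is never earned.

No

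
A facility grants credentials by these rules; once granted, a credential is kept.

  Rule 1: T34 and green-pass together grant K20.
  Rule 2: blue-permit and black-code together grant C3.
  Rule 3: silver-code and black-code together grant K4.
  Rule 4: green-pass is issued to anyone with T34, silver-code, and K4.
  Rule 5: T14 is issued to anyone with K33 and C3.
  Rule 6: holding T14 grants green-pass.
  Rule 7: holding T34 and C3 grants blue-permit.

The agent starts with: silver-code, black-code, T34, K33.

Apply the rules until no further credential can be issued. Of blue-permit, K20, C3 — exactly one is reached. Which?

Holding silver-code and black-code grants K4 (Rule 3).
Holding T34, silver-code, and K4 grants green-pass (Rule 4).
Holding T34 and green-pass grants K20 (Rule 1).
C3 would need blue-permit and black-code (Rule 2), but blue-permit is never granted. blue-permit would need T34 and C3 (Rule 7), but C3 is never granted.

K20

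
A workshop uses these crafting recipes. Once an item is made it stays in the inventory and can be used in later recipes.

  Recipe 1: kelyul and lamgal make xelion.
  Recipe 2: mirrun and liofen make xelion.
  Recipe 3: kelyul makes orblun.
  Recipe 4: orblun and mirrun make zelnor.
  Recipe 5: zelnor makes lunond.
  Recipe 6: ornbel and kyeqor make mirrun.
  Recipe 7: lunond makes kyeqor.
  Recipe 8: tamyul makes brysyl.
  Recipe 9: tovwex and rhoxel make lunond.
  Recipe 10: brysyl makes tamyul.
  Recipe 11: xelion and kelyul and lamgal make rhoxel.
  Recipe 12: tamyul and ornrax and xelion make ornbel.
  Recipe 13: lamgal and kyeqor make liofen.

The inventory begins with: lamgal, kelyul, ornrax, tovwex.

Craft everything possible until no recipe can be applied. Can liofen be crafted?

Using Recipe 1, kelyul and lamgal make xelion.
xelion and kelyul and lamgal → rhoxel (Recipe 11).
tovwex and rhoxel → lunond (Recipe 9).
lunond → kyeqor (Recipe 7).
lamgal and kyeqor → liofen (Recipe 13).

Yes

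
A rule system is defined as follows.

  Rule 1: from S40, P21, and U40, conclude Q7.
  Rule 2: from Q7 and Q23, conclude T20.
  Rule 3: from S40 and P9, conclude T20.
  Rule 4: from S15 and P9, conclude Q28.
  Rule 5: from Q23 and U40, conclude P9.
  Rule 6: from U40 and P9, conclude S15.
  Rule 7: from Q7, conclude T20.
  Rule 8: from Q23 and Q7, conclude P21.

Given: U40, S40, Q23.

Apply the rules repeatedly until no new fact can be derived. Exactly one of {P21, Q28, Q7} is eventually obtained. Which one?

Q28

From Q23 and U40, Rule 5 gives P9.
From U40 and P9, Rule 6 gives S15.
From S15 and P9, Rule 4 gives Q28.
Q7 would need S40, P21, and U40 (Rule 1), but P21 is never established. P21 would need Q23 and Q7 (Rule 8), but Q7 is never established.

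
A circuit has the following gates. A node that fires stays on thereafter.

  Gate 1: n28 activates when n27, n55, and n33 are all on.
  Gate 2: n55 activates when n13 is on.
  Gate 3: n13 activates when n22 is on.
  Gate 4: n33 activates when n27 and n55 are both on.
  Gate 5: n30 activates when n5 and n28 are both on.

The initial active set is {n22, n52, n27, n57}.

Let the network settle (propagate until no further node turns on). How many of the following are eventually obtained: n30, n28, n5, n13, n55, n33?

Gate 3: n22 on → n13 on.
Gate 2: n13 on → n55 on.
n27 and n55 are on, so n33 activates (Gate 4).
Gate 1: n27, n55, and n33 on → n28 on.
n30 would need n5 and n28 (Gate 5), but n5 never turns on.
n28: reached.
No rule produces n5, and it is not given.
n13: reached.
n55: reached.
n33: reached.
Reached: n28, n13, n55, and n33 — 4 of the 6.

4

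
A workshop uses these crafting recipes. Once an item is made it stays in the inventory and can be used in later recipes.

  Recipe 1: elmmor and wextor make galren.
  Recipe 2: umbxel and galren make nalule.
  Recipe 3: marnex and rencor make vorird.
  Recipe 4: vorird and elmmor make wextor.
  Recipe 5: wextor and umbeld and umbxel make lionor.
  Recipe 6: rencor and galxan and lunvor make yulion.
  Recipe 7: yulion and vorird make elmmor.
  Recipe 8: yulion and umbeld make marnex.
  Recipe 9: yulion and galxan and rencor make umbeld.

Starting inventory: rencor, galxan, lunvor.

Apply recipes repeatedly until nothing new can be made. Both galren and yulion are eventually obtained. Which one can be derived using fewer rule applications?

yulion

yulion: rencor and galxan and lunvor → yulion (Recipe 6). [1 rule application]
galren: rencor and galxan and lunvor → yulion (Recipe 6). Using Recipe 9, yulion, galxan, and rencor make umbeld. Using Recipe 8, yulion and umbeld make marnex. Using Recipe 3, marnex and rencor make vorird. Using Recipe 7, yulion and vorird make elmmor. vorird and elmmor → wextor (Recipe 4). elmmor and wextor → galren (Recipe 1). [7 rule applications]
yulion needs fewer.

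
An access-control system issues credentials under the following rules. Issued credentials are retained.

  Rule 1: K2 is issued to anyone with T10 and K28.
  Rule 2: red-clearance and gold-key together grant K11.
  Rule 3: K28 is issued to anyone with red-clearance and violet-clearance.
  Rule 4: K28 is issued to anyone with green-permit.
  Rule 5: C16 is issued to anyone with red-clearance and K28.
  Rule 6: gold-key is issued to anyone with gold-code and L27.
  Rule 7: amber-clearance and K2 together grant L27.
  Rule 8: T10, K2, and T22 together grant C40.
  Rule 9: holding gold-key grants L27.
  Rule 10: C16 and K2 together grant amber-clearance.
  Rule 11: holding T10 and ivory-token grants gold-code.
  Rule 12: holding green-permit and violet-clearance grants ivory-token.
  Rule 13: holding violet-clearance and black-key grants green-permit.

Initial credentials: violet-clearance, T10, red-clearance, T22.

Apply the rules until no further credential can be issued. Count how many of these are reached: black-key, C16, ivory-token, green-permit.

1

Holding red-clearance and violet-clearance grants K28 (Rule 3).
Holding red-clearance and K28 grants C16 (Rule 5).
No rule produces black-key, and it is not given.
C16: reached.
ivory-token would need green-permit and violet-clearance (Rule 12), but green-permit is never granted.
green-permit would need violet-clearance and black-key (Rule 13), but black-key is never granted.
Reached: C16 — 1 of the 4.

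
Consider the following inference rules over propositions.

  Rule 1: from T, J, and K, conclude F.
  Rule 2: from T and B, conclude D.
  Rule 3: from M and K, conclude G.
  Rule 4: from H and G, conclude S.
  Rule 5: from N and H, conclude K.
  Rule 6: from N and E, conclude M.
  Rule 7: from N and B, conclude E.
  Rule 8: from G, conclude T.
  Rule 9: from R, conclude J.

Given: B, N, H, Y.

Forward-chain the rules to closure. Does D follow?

Yes

From N and B, Rule 7 gives E.
From N and H, Rule 5 gives K.
From N and E, Rule 6 gives M.
M and K hold, so G follows (Rule 3).
G holds, so T follows (Rule 8).
T and B hold, so D follows (Rule 2).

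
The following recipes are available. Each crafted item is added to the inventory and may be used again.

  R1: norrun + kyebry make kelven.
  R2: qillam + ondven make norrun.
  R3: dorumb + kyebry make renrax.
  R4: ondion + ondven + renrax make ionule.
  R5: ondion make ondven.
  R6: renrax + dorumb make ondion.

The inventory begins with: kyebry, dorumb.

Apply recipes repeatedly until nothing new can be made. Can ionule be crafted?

Yes

dorumb + kyebry → renrax (R3).
renrax + dorumb → ondion (R6).
ondion → ondven (R5).
Using R4, ondion, ondven, and renrax make ionule.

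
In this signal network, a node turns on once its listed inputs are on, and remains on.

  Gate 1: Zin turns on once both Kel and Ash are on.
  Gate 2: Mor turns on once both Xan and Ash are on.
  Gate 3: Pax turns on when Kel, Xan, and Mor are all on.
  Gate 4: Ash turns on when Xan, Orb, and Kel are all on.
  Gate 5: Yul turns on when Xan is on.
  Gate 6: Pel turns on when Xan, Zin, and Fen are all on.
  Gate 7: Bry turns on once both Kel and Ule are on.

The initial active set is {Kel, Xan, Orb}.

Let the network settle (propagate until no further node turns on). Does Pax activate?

Yes

Xan, Orb, and Kel are on, so Ash turns on (Gate 4).
Xan and Ash are on, so Mor turns on (Gate 2).
Kel, Xan, and Mor are on, so Pax turns on (Gate 3).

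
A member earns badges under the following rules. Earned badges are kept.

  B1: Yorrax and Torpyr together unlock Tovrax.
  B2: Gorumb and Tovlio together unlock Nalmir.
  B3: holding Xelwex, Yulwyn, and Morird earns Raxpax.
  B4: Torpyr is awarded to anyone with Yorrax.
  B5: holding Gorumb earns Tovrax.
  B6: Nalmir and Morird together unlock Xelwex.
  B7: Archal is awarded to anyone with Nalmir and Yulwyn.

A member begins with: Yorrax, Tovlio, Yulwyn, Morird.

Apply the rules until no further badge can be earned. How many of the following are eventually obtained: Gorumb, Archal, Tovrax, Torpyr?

With Yorrax, Torpyr is earned (B4).
With Yorrax and Torpyr, Tovrax is earned (B1).
No rule produces Gorumb, and it is not given.
Archal would need Nalmir and Yulwyn (B7), but Nalmir is never earned.
Tovrax: reached.
Torpyr: reached.
Reached: Tovrax and Torpyr — 2 of the 4.

2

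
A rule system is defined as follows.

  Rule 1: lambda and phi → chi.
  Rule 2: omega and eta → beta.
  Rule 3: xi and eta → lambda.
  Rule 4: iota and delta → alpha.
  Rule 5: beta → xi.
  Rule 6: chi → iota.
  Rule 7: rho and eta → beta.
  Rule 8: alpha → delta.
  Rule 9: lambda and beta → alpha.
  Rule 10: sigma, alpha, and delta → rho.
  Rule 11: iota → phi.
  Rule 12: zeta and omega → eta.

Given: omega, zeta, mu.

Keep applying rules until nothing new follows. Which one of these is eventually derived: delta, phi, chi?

delta

zeta and omega hold, so eta follows (Rule 12).
omega and eta hold, so beta follows (Rule 2).
beta holds, so xi follows (Rule 5).
From xi and eta, Rule 3 gives lambda.
From lambda and beta, Rule 9 gives alpha.
From alpha, Rule 8 gives delta.
chi would need lambda and phi (Rule 1), but phi is never established. phi would need iota (Rule 11), but iota is never established.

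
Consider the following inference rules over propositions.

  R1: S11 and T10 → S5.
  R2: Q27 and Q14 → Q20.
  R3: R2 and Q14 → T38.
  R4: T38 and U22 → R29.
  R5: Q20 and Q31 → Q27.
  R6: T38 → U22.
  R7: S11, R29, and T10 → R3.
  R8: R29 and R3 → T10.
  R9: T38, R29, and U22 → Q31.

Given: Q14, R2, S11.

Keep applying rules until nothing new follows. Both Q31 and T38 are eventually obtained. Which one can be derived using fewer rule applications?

T38

T38: R2 and Q14 hold, so T38 follows (R3). [1 rule application]
Q31: R2 and Q14 hold, so T38 follows (R3). T38 holds, so U22 follows (R6). From T38 and U22, R4 gives R29. From T38, R29, and U22, R9 gives Q31. [4 rule applications]
T38 needs fewer.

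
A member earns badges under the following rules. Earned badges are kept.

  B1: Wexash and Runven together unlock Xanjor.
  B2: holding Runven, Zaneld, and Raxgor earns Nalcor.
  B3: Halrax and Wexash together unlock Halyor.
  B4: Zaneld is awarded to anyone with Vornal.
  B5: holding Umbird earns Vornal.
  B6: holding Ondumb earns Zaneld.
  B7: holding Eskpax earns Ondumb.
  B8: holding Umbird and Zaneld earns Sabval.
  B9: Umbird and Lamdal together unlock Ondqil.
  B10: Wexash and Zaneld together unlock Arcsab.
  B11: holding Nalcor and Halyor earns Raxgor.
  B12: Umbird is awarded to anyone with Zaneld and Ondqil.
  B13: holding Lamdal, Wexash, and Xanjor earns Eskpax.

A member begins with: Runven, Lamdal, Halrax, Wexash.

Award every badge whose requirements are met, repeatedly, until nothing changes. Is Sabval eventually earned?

Sabval would need Umbird and Zaneld (B8), but Umbird is never earned.

No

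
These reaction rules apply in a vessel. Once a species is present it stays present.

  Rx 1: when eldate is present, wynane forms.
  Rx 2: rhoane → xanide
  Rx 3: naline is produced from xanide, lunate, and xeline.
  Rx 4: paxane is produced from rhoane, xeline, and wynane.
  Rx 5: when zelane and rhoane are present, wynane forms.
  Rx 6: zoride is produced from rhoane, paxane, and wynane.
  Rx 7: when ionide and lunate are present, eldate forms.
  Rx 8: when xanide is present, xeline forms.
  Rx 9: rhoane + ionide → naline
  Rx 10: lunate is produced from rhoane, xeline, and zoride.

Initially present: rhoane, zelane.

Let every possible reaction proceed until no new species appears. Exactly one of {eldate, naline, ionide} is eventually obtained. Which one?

naline

zelane and rhoane present → wynane forms (Rx 5).
rhoane present → xanide forms (Rx 2).
xanide present → xeline forms (Rx 8).
rhoane, xeline, and wynane present → paxane forms (Rx 4).
rhoane, paxane, and wynane present → zoride forms (Rx 6).
rhoane, xeline, and zoride present → lunate forms (Rx 10).
xanide, lunate, and xeline present → naline forms (Rx 3).
eldate would need ionide and lunate (Rx 7), but ionide never forms. No rule produces ionide, and it is not given.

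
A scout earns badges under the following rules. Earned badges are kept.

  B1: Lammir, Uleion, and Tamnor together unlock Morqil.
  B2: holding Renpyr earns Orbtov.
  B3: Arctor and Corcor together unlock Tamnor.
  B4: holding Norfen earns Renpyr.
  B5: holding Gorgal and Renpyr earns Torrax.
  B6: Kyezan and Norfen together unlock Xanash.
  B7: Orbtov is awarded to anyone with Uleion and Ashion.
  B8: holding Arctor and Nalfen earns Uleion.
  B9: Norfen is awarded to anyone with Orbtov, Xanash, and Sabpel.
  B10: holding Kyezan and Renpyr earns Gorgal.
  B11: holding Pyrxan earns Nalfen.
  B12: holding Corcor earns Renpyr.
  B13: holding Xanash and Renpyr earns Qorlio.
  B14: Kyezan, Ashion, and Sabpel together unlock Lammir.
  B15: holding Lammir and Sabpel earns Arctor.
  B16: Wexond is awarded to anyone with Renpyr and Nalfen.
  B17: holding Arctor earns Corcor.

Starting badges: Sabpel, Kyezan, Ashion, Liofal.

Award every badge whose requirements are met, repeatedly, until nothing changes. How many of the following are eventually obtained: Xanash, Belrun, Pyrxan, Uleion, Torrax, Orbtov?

With Kyezan, Ashion, and Sabpel, Lammir is earned (B14).
With Lammir and Sabpel, Arctor is earned (B15).
With Arctor, Corcor is earned (B17).
With Corcor, Renpyr is earned (B12).
With Kyezan and Renpyr, Gorgal is earned (B10).
With Renpyr, Orbtov is earned (B2).
With Gorgal and Renpyr, Torrax is earned (B5).
Xanash would need Kyezan and Norfen (B6), but Norfen is never earned.
No rule produces Belrun, and it is not given.
No rule produces Pyrxan, and it is not given.
Uleion would need Arctor and Nalfen (B8), but Nalfen is never earned.
Torrax: reached.
Orbtov: reached.
Reached: Torrax and Orbtov — 2 of the 6.

2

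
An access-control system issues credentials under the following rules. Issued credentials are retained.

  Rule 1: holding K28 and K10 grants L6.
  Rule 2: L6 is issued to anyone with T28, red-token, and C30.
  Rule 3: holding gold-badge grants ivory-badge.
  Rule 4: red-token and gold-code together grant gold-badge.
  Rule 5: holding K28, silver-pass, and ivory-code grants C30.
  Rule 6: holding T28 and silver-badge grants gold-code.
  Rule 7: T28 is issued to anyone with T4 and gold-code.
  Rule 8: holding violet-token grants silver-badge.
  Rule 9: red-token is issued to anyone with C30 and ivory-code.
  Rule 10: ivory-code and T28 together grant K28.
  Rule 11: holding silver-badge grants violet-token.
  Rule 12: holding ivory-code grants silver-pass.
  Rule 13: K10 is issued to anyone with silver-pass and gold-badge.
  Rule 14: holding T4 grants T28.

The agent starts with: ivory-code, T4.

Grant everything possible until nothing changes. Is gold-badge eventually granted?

No

gold-badge would need red-token and gold-code (Rule 4), but gold-code is never granted.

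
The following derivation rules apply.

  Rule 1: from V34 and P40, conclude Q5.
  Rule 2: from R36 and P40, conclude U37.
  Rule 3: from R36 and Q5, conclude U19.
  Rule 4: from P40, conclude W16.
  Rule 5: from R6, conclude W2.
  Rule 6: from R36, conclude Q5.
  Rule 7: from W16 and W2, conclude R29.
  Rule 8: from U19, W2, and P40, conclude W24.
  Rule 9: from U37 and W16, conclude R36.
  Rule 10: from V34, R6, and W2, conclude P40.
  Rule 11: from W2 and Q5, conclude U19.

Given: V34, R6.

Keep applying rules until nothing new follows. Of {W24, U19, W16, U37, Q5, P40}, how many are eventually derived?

5

From R6, Rule 5 gives W2.
From V34, R6, and W2, Rule 10 gives P40.
V34 and P40 hold, so Q5 follows (Rule 1).
P40 holds, so W16 follows (Rule 4).
W2 and Q5 hold, so U19 follows (Rule 11).
U19, W2, and P40 hold, so W24 follows (Rule 8).
W24: reached.
U19: reached.
W16: reached.
U37 would need R36 and P40 (Rule 2), but R36 is never established.
Q5: reached.
P40: reached.
Reached: W24, U19, W16, Q5, and P40 — 5 of the 6.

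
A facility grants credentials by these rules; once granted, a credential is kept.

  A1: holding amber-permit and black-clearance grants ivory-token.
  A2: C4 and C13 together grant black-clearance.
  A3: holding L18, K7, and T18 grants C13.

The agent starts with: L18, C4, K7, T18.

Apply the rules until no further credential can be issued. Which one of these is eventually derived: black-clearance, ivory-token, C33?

Holding L18, K7, and T18 grants C13 (A3).
Holding C4 and C13 grants black-clearance (A2).
ivory-token would need amber-permit and black-clearance (A1), but amber-permit is never granted. No rule produces C33, and it is not given.

black-clearance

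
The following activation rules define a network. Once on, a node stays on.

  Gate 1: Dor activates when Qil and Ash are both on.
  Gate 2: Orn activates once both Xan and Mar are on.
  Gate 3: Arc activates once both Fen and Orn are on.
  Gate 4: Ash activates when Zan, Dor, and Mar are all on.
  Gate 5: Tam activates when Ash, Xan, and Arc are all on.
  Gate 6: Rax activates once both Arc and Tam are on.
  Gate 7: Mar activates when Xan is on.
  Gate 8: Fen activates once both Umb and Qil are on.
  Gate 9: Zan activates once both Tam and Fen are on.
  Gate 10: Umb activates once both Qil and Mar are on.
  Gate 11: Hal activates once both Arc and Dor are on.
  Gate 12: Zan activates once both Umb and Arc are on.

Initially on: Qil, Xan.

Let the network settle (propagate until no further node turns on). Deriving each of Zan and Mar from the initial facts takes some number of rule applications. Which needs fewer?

Mar

Mar: Xan is on, so Mar activates (Gate 7). [1 rule application]
Zan: Gate 7: Xan on → Mar on. Gate 2: Xan and Mar on → Orn on. Gate 10: Qil and Mar on → Umb on. Umb and Qil are on, so Fen activates (Gate 8). Fen and Orn are on, so Arc activates (Gate 3). Gate 12: Umb and Arc on → Zan on. [6 rule applications]
Mar needs fewer.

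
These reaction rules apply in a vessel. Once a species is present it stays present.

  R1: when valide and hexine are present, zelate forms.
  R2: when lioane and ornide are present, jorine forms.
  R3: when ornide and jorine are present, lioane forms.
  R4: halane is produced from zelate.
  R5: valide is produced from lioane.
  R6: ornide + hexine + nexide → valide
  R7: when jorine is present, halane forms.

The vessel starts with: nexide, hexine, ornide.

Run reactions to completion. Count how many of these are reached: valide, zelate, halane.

3

ornide, hexine, and nexide present → valide forms (R6).
valide and hexine present → zelate forms (R1).
zelate present → halane forms (R4).
valide: reached.
zelate: reached.
halane: reached.
All 3 are reached.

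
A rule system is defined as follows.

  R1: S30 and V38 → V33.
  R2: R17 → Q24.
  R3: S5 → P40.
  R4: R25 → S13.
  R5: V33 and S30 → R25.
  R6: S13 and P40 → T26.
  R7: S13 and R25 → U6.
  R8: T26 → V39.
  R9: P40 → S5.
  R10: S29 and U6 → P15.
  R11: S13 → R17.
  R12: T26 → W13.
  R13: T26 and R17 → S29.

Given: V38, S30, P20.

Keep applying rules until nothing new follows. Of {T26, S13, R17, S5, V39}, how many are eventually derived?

From S30 and V38, R1 gives V33.
V33 and S30 hold, so R25 follows (R5).
R25 holds, so S13 follows (R4).
From S13, R11 gives R17.
T26 would need S13 and P40 (R6), but P40 is never established.
S13: reached.
R17: reached.
S5 would need P40 (R9), but P40 is never established.
V39 would need T26 (R8), but T26 is never established.
Reached: S13 and R17 — 2 of the 5.

2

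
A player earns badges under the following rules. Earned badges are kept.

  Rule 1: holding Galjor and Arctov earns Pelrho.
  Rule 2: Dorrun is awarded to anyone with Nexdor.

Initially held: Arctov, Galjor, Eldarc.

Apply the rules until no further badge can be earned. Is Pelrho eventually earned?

With Galjor and Arctov, Pelrho is earned (Rule 1).

Yes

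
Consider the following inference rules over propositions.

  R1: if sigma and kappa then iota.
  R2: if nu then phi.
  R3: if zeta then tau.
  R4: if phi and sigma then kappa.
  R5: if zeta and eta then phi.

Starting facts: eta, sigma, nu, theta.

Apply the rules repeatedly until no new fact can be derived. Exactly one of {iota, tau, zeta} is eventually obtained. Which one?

nu holds, so phi follows (R2).
From phi and sigma, R4 gives kappa.
From sigma and kappa, R1 gives iota.
tau would need zeta (R3), but zeta is never established. No rule produces zeta, and it is not given.

iota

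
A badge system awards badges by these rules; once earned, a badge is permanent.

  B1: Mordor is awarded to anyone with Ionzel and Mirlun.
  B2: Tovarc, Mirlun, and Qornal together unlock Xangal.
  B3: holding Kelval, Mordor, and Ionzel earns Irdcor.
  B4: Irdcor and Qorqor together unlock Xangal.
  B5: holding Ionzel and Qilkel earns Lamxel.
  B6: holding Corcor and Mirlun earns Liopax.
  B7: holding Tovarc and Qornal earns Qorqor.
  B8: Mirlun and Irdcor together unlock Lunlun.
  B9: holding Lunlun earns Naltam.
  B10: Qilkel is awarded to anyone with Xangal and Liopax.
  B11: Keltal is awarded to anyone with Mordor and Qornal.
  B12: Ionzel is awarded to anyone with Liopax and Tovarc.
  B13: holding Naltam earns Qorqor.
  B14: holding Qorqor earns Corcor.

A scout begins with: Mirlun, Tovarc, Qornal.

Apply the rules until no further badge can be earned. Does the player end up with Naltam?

No

Naltam would need Lunlun (B9), but Lunlun is never earned.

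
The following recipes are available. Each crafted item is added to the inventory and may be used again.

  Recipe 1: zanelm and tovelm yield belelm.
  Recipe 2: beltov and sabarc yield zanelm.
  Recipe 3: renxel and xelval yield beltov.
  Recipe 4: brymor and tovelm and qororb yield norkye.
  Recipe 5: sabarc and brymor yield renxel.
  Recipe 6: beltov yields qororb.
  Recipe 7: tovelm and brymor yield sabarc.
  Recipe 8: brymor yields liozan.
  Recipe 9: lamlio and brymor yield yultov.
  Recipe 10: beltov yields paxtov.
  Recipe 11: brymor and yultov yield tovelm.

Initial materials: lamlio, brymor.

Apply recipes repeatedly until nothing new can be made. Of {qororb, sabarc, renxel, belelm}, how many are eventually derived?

Using Recipe 9, lamlio and brymor make yultov.
Using Recipe 11, brymor and yultov make tovelm.
tovelm and brymor → sabarc (Recipe 7).
sabarc and brymor → renxel (Recipe 5).
qororb would need beltov (Recipe 6), but beltov is never obtained.
sabarc: reached.
renxel: reached.
belelm would need zanelm and tovelm (Recipe 1), but zanelm is never obtained.
Reached: sabarc and renxel — 2 of the 4.

2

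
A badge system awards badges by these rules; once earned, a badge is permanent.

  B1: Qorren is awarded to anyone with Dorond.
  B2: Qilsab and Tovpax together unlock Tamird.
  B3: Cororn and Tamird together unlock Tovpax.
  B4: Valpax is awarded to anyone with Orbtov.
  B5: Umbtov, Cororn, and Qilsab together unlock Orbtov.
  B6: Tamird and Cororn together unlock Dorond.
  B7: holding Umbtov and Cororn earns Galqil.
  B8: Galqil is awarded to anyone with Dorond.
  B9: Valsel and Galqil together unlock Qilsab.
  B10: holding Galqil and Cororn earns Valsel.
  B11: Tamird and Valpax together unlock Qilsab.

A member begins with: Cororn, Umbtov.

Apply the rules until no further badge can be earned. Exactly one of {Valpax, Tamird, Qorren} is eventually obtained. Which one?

With Umbtov and Cororn, Galqil is earned (B7).
With Galqil and Cororn, Valsel is earned (B10).
With Valsel and Galqil, Qilsab is earned (B9).
With Umbtov, Cororn, and Qilsab, Orbtov is earned (B5).
With Orbtov, Valpax is earned (B4).
Qorren would need Dorond (B1), but Dorond is never earned. Tamird would need Qilsab and Tovpax (B2), but Tovpax is never earned.

Valpax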